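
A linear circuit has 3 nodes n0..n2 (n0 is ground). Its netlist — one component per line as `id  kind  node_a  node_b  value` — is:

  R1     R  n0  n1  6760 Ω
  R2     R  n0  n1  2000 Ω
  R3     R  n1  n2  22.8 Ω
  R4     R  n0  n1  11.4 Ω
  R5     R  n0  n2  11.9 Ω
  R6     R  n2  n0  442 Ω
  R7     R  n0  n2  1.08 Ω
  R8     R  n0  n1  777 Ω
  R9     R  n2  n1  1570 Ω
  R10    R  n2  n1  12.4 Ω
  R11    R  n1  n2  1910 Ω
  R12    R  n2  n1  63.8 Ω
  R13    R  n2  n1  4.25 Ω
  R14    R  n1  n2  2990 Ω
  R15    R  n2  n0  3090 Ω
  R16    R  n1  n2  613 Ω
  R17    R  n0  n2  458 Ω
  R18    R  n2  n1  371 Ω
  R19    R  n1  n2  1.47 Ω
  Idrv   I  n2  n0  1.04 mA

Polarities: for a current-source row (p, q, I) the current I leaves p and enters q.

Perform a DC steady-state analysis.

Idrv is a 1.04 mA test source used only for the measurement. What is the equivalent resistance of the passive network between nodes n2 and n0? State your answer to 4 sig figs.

Element admittances at DC:
  Y(R1) = 0.0001479 S between n0,n1
  Y(R2) = 0.0005000 S between n0,n1
  Y(R3) = 0.04386 S between n1,n2
  Y(R4) = 0.08772 S between n0,n1
  Y(R5) = 0.08403 S between n0,n2
  Y(R6) = 0.002262 S between n2,n0
  Y(R7) = 0.9259 S between n0,n2
  Y(R8) = 0.001287 S between n0,n1
  Y(R9) = 0.0006369 S between n2,n1
  Y(R10) = 0.08065 S between n2,n1
  Y(R11) = 0.0005236 S between n1,n2
  Y(R12) = 0.01567 S between n2,n1
  Y(R13) = 0.2353 S between n2,n1
  Y(R14) = 0.0003344 S between n1,n2
  Y(R15) = 0.0003236 S between n2,n0
  Y(R16) = 0.001631 S between n1,n2
  Y(R17) = 0.002183 S between n0,n2
  Y(R18) = 0.002695 S between n2,n1
  Y(R19) = 0.6803 S between n1,n2
  Idrv: injects 0.00104 A into n0 (from n2)
Assemble and solve the 2×2 MNA system:
  V(n1)=-0.0008739  V(n2)=-0.0009477

R_eq = 0.9112 Ω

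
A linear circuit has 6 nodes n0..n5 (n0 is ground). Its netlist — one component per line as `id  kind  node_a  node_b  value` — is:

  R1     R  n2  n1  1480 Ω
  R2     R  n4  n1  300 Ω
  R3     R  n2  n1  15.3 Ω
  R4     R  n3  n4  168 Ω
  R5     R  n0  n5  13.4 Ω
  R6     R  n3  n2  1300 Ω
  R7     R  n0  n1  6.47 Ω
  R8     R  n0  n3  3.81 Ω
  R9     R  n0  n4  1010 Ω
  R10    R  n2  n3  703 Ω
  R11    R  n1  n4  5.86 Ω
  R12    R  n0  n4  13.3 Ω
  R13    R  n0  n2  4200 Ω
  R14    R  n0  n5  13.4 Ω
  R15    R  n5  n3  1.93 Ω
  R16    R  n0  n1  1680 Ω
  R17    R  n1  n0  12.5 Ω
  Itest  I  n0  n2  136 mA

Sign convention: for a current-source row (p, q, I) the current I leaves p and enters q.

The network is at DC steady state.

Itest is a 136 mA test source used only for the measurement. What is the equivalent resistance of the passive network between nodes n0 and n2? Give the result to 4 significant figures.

R_eq = 17.78 Ω

Element admittances at DC:
  Y(R1) = 0.0006757 S between n2,n1
  Y(R2) = 0.003333 S between n4,n1
  Y(R3) = 0.06536 S between n2,n1
  Y(R4) = 0.005952 S between n3,n4
  Y(R5) = 0.07463 S between n0,n5
  Y(R6) = 0.0007692 S between n3,n2
  Y(R7) = 0.1546 S between n0,n1
  Y(R8) = 0.2625 S between n0,n3
  Y(R9) = 0.0009901 S between n0,n4
  Y(R10) = 0.001422 S between n2,n3
  Y(R11) = 0.1706 S between n1,n4
  Y(R12) = 0.07519 S between n0,n4
  Y(R13) = 0.0002381 S between n0,n2
  Y(R14) = 0.07463 S between n0,n5
  Y(R15) = 0.5181 S between n5,n3
  Y(R16) = 0.0005952 S between n0,n1
  Y(R17) = 0.08000 S between n1,n0
  Itest: injects 0.136 A into n2 (from n0)
Assemble and solve the 5×5 MNA system:
  V(n1)=0.4476  V(n2)=2.419  V(n3)=0.01841  V(n4)=0.3045  V(n5)=0.01429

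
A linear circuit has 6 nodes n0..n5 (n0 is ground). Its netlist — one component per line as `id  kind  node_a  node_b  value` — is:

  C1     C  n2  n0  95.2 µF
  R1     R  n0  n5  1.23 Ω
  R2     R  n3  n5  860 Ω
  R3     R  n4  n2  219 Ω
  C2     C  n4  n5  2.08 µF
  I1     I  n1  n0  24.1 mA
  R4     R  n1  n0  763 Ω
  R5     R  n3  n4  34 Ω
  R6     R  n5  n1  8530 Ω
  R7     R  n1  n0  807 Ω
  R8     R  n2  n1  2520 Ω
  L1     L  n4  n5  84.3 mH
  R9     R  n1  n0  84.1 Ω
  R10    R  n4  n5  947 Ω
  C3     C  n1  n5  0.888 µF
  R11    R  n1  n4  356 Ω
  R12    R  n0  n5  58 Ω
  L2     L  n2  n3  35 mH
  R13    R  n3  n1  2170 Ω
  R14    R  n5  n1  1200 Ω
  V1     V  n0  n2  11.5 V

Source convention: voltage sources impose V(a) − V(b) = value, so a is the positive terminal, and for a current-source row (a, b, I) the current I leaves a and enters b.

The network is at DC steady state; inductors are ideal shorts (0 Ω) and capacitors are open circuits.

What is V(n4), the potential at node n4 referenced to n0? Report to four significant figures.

-0.4731 V

Apply KCL at each of the 5 non-ground nodes and solve the resulting linear system.
Node n1: branches {I1, R4, R6, R7, R8, R9, C3, R11, R13, R14} → V_1 = -1.875
Node n2: branches {C1, R3, R8, L2, V1} → V_2 = -11.50
Node n3: branches {R2, R5, L2, R13} → V_3 = -11.50
Node n4: branches {R3, C2, R5, L1, R10, R11} → V_4 = -0.4731
Node n5: branches {R1, R2, C2, R6, L1, R10, C3, R12, R14} → V_5 = -0.4731
Source currents: i(L1)=-0.3786, i(L2)=-0.3416, i(V1)=-0.3957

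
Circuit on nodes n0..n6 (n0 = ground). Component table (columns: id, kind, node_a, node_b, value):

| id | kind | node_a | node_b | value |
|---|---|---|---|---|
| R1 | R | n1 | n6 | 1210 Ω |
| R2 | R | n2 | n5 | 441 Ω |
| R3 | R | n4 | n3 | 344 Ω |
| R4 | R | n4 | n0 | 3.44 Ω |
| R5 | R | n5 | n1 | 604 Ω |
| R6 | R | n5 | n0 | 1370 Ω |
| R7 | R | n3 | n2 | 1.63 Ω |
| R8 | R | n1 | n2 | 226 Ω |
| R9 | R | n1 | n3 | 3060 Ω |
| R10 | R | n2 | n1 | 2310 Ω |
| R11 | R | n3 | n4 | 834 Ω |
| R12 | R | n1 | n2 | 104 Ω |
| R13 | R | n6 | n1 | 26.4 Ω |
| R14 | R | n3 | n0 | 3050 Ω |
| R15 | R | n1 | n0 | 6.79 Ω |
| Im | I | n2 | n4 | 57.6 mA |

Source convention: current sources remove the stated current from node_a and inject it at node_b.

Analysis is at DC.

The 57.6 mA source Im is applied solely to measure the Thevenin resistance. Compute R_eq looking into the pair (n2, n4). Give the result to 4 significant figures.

MNA unknowns: 6 node voltages V₁..V_6
R1: Y=0.0008264 on G[1,6]
R2: Y=0.002268 on G[2,5]
R3: Y=0.002907 on G[4,3]
R4: Y=0.2907 on G[4,0]
R5: Y=0.001656 on G[5,1]
R6: Y=0.0007299 on G[5,0]
R7: Y=0.6135 on G[3,2]
R8: Y=0.004425 on G[1,2]
R9: Y=0.0003268 on G[1,3]
R10: Y=0.0004329 on G[2,1]
R11: Y=0.001199 on G[3,4]
R12: Y=0.009615 on G[1,2]
R13: Y=0.03788 on G[6,1]
R14: Y=0.0003279 on G[3,0]
R15: Y=0.1473 on G[1,0]
Im: z[2]−=0.0576, z[4]+=0.0576
solve → V1=-0.2888, V2=-3.020, V3=-2.996, V4=0.1537, V5=-1.574, V6=-0.2888

R_eq = 55.09 Ω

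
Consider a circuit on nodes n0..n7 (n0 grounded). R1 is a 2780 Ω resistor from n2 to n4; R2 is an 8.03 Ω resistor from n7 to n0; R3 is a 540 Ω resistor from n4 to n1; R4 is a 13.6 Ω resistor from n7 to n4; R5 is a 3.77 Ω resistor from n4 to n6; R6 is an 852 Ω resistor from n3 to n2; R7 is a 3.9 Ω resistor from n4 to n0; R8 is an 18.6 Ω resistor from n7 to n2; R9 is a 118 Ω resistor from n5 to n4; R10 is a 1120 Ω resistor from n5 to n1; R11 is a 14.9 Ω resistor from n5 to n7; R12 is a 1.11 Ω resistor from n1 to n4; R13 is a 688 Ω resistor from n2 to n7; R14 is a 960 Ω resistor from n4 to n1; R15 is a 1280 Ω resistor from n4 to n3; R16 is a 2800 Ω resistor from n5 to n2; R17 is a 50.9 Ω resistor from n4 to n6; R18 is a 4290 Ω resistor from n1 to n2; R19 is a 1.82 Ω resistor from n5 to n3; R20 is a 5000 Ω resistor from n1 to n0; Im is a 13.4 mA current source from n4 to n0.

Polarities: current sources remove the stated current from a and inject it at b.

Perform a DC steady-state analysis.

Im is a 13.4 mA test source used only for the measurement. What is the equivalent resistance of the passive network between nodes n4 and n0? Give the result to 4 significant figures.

R_eq = 3.264 Ω

Element admittances at DC:
  Y(R1) = 0.0003597 S between n2,n4
  Y(R2) = 0.1245 S between n7,n0
  Y(R3) = 0.001852 S between n4,n1
  Y(R4) = 0.07353 S between n7,n4
  Y(R5) = 0.2653 S between n4,n6
  Y(R6) = 0.001174 S between n3,n2
  Y(R7) = 0.2564 S between n4,n0
  Y(R8) = 0.05376 S between n7,n2
  Y(R9) = 0.008475 S between n5,n4
  Y(R10) = 0.0008929 S between n5,n1
  Y(R11) = 0.06711 S between n5,n7
  Y(R12) = 0.9009 S between n1,n4
  Y(R13) = 0.001453 S between n2,n7
  Y(R14) = 0.001042 S between n4,n1
  Y(R15) = 0.0007813 S between n4,n3
  Y(R16) = 0.0003571 S between n5,n2
  Y(R17) = 0.01965 S between n4,n6
  Y(R18) = 0.0002331 S between n1,n2
  Y(R19) = 0.5495 S between n5,n3
  Y(R20) = 0.0002000 S between n1,n0
  Im: injects 0.0134 A into n0 (from n4)
Assemble and solve the 7×7 MNA system:
  V(n1)=-0.04370  V(n2)=-0.01785  V(n3)=-0.02090  V(n4)=-0.04373  V(n5)=-0.02087  V(n6)=-0.04373  V(n7)=-0.01748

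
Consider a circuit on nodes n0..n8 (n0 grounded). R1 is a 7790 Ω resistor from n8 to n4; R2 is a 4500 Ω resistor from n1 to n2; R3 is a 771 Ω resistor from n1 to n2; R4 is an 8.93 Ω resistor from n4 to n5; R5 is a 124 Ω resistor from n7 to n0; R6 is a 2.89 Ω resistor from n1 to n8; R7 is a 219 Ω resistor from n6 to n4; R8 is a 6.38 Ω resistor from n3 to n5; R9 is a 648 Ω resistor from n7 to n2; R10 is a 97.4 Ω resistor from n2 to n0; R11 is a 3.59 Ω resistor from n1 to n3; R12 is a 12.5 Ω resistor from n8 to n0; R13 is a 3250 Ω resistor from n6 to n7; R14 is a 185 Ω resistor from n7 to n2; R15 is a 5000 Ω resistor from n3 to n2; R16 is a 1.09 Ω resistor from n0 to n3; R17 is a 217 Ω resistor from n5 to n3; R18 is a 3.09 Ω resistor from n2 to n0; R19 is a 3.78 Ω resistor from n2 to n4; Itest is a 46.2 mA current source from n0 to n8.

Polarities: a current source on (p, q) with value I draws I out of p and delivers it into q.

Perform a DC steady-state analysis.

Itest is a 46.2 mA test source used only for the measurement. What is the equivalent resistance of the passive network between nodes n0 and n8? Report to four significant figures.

R_eq = 4.680 Ω

MNA unknowns: 8 node voltages V₁..V_8
R1: Y=0.0001284 on G[8,4]
R2: Y=0.0002222 on G[1,2]
R3: Y=0.001297 on G[1,2]
R4: Y=0.1120 on G[4,5]
R5: Y=0.008065 on G[7,0]
R6: Y=0.3460 on G[1,8]
R7: Y=0.004566 on G[6,4]
R8: Y=0.1567 on G[3,5]
R9: Y=0.001543 on G[7,2]
R10: Y=0.01027 on G[2,0]
R11: Y=0.2786 on G[1,3]
R12: Y=0.08000 on G[8,0]
R13: Y=0.0003077 on G[6,7]
R14: Y=0.005405 on G[7,2]
R15: Y=0.0002000 on G[3,2]
R16: Y=0.9174 on G[0,3]
R17: Y=0.004608 on G[5,3]
R18: Y=0.3236 on G[2,0]
R19: Y=0.2646 on G[2,4]
Itest: z[0]−=0.0462, z[8]+=0.0462
solve → V1=0.1328, V2=0.004601, V3=0.02981, V4=0.009714, V5=0.02158, V6=0.009244, V7=0.002272, V8=0.2162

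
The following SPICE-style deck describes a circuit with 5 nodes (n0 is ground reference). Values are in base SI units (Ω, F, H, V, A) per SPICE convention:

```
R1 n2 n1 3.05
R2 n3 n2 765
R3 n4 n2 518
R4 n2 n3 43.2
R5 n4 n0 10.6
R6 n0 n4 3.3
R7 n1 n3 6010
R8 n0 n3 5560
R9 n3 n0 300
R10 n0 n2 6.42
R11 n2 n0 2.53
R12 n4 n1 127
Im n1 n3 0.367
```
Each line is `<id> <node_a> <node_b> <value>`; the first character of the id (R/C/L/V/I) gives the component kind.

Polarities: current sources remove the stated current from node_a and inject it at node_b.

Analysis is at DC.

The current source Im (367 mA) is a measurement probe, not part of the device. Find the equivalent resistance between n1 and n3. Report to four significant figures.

R_eq = 38.50 Ω

Element admittances at DC:
  Y(R1) = 0.3279 S between n2,n1
  Y(R2) = 0.001307 S between n3,n2
  Y(R3) = 0.001931 S between n4,n2
  Y(R4) = 0.02315 S between n2,n3
  Y(R5) = 0.09434 S between n4,n0
  Y(R6) = 0.3030 S between n0,n4
  Y(R7) = 0.0001664 S between n1,n3
  Y(R8) = 0.0001799 S between n0,n3
  Y(R9) = 0.003333 S between n3,n0
  Y(R10) = 0.1558 S between n0,n2
  Y(R11) = 0.3953 S between n2,n0
  Y(R12) = 0.007874 S between n4,n1
  Im: injects 0.367 A into n3 (from n1)
Assemble and solve the 4×4 MNA system:
  V(n1)=-1.152  V(n2)=-0.06647  V(n3)=12.98  V(n4)=-0.02258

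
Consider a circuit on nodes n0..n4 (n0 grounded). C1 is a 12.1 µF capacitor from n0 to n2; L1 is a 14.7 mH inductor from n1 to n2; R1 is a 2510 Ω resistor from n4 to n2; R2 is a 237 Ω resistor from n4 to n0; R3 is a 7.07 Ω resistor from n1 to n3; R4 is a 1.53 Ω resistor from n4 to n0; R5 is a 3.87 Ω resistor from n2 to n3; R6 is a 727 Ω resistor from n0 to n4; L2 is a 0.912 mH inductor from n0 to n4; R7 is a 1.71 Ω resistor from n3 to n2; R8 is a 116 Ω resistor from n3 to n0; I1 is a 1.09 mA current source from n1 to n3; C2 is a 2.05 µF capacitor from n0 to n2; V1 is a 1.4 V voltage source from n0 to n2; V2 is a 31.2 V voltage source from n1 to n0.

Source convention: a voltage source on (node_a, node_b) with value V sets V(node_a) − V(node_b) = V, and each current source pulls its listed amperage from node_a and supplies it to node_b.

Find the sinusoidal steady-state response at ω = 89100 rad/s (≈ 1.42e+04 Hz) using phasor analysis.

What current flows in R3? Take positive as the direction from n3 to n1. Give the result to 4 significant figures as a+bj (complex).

-3.953+0.000j A

Apply KCL at each of the 4 non-ground nodes and solve the resulting linear system.
Node n1: branches {L1, R3, I1, V2} → V_1 = 31.20+0.000j
Node n2: branches {C1, L1, R1, R5, R7, C2, V1} → V_2 = -1.400+0.000j
Node n3: branches {R3, R5, R7, R8, I1} → V_3 = 3.256+0.000j
Node n4: branches {R1, R2, R4, R6, L2} → V_4 = -0.0008453-1.577e-05j
Source currents: i(V1)=-3.926-1.740j, i(V2)=-3.954+0.02489j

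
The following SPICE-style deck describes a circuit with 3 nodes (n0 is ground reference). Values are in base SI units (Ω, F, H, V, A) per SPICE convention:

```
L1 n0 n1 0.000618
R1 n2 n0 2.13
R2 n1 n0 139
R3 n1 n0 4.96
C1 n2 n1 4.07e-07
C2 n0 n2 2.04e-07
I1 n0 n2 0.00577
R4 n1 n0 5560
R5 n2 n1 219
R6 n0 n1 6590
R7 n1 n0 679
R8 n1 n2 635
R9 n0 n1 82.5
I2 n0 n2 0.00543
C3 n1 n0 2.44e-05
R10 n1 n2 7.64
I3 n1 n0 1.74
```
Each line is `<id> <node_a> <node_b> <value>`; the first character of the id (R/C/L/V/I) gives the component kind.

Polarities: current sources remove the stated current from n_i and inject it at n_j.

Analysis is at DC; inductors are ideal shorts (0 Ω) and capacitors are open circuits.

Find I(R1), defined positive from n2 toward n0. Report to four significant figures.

MNA unknowns: 2 node voltages V₁..V_2 plus 1 source current (L1)
L1: row V0−V1=0, i_L1 at 0,1
R1: Y=0.4695 on G[2,0]
R2: Y=0.007194 on G[1,0]
R3: Y=0.2016 on G[1,0]
C1: Y=0.000 on G[2,1]
C2: Y=0.000 on G[0,2]
I1: z[0]−=0.00577, z[2]+=0.00577
R4: Y=0.0001799 on G[1,0]
R5: Y=0.004566 on G[2,1]
R6: Y=0.0001517 on G[0,1]
R7: Y=0.001473 on G[1,0]
R8: Y=0.001575 on G[1,2]
R9: Y=0.01212 on G[0,1]
I2: z[0]−=0.00543, z[2]+=0.00543
C3: Y=0.000 on G[1,0]
R10: Y=0.1309 on G[1,2]
I3: z[1]−=1.74, z[0]+=1.74
solve → V1=0.000, V2=0.01847
aux → i_L1=1.737

0.008670 A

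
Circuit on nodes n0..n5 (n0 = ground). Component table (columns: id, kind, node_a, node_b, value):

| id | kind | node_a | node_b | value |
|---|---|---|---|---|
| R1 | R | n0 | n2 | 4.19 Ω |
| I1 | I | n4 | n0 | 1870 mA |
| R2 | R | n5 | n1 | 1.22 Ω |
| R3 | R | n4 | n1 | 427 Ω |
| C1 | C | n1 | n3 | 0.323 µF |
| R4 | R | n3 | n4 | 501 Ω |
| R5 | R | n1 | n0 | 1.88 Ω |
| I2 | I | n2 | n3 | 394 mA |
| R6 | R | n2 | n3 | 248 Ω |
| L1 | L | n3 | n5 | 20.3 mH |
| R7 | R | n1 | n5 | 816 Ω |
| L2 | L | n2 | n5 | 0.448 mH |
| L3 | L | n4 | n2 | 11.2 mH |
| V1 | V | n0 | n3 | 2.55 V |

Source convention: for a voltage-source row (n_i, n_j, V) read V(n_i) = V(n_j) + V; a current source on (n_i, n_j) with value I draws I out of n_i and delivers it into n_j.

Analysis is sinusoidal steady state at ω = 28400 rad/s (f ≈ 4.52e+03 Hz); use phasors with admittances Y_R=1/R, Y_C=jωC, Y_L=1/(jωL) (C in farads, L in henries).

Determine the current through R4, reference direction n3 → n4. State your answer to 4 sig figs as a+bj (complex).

MNA unknowns: 5 node voltages V₁..V_5 plus 1 source current (V1)
R1: Y=0.2387+0.000j on G[0,2]
I1: z[4]−=1.87, z[0]+=1.87
R2: Y=0.8197+0.000j on G[5,1]
R3: Y=0.002342+0.000j on G[4,1]
C1: Y=0.000+0.009173j on G[1,3]
R4: Y=0.001996+0.000j on G[3,4]
R5: Y=0.5319+0.000j on G[1,0]
I2: z[2]−=0.394, z[3]+=0.394
R6: Y=0.004032+0.000j on G[2,3]
L1: Y=0.000-0.001735j on G[3,5]
R7: Y=0.001225+0.000j on G[1,5]
L2: Y=0.000-0.07860j on G[2,5]
L3: Y=0.000-0.003144j on G[4,2]
V1: row V0−V3=2.55, i_V1 at 0,3
solve → V1=-0.9414-0.2827j, V2=-5.002+2.238j, V3=-2.550+0.000j, V4=-284.3-202.6j, V5=-0.7397+0.1292j
aux → i_V1=0.1755+0.3837j

0.5624+0.4044j A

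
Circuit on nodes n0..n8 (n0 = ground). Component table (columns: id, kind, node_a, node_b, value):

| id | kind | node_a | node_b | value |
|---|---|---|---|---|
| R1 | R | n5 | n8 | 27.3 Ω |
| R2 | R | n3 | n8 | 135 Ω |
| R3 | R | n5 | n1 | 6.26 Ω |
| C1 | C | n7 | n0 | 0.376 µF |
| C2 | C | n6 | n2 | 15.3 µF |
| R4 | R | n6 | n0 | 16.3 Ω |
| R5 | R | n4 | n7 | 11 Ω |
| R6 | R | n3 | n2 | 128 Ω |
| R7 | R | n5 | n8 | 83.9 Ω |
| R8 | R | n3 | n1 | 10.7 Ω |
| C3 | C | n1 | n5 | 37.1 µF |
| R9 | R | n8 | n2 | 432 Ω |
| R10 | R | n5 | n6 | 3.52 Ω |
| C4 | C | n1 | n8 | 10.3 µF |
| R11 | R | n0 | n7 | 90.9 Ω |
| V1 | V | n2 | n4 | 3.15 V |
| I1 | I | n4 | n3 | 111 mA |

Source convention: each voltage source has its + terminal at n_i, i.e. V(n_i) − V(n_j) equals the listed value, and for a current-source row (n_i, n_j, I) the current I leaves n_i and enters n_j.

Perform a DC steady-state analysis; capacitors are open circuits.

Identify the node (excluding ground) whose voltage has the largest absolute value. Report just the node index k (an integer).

4

Apply KCL at each of the 8 non-ground nodes and solve the resulting linear system.
Node n1: branches {R3, R8, C3, C4} → V_1 = 1.584
Node n2: branches {C2, R6, R9, V1} → V_2 = -3.001
Node n3: branches {R2, R6, R8, I1} → V_3 = 2.247
Node n4: branches {R5, V1, I1} → V_4 = -6.151
Node n5: branches {R1, R3, R7, C3, R10} → V_5 = 1.196
Node n6: branches {C2, R4, R10} → V_6 = 0.9839
Node n7: branches {C1, R5, R11} → V_7 = -5.487
Node n8: branches {R1, R2, R7, R9, C4} → V_8 = 1.163
Source currents: i(V1)=0.05064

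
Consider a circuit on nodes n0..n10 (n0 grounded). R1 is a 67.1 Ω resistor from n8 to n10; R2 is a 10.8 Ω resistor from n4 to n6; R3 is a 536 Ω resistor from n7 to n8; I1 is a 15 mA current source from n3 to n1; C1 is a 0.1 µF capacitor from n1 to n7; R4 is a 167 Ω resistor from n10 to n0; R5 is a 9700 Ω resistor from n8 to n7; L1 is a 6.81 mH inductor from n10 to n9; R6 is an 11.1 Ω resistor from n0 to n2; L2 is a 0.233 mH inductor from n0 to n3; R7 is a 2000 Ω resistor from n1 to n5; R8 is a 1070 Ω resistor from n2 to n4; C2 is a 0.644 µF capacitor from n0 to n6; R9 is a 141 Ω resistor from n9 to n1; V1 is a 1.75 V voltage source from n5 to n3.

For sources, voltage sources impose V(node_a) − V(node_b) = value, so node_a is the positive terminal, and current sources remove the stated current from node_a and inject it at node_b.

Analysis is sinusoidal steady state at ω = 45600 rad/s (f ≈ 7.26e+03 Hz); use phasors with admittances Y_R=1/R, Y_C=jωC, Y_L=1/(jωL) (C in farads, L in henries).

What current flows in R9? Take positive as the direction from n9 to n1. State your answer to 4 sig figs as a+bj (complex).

Apply KCL at each of the 10 non-ground nodes and solve the resulting linear system.
Node n1: branches {I1, C1, R7, R9} → V_1 = 5.418+1.917j
Node n2: branches {R6, R8} → V_2 = 0.000+0.000j
Node n3: branches {I1, L2, V1} → V_3 = -0.01093-0.1398j
Node n4: branches {R2, R8} → V_4 = 0.000+0.000j
Node n5: branches {R7, V1} → V_5 = 1.739-0.1398j
Node n6: branches {R2, C2} → V_6 = 0.000+0.000j
Node n7: branches {R3, C1, R5} → V_7 = 4.314+2.724j
Node n8: branches {R1, R3, R5} → V_8 = 2.445+0.1662j
Node n9: branches {L1, R9} → V_9 = 4.081+2.772j
Node n10: branches {R1, R4, L1} → V_10 = 2.198-0.1718j
Source currents: i(V1)=0.001839+0.001029j

-0.009481+0.006065j A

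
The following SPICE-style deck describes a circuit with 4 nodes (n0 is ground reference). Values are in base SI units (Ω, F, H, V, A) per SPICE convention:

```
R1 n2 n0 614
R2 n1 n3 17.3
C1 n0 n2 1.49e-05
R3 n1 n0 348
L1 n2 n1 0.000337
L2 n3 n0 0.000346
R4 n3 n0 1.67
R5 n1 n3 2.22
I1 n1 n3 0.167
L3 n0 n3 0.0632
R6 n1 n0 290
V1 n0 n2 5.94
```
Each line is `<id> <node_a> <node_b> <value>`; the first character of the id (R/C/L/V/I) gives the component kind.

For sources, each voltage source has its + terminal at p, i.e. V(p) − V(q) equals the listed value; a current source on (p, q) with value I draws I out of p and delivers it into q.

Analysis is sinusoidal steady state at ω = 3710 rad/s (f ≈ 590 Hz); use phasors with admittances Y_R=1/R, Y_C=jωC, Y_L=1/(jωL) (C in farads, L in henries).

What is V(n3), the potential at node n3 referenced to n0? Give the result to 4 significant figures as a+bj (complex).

-1.671-0.4078j V

MNA unknowns: 3 node voltages V₁..V_3 plus 1 source current (V1)
R1: Y=0.001629+0.000j on G[2,0]
R2: Y=0.05780+0.000j on G[1,3]
C1: Y=0.000+0.05528j on G[0,2]
R3: Y=0.002874+0.000j on G[1,0]
L1: Y=0.000-0.7998j on G[2,1]
L2: Y=0.000-0.7790j on G[3,0]
R4: Y=0.5988+0.000j on G[3,0]
R5: Y=0.4505+0.000j on G[1,3]
I1: z[1]−=0.167, z[3]+=0.167
L3: Y=0.000-0.004265j on G[0,3]
R6: Y=0.003448+0.000j on G[1,0]
V1: row V0−V2=5.94, i_V1 at 0,2
solve → V1=-4.596+1.686j, V2=-5.940+0.000j, V3=-1.671-0.4078j
aux → i_V1=-1.359+0.7467j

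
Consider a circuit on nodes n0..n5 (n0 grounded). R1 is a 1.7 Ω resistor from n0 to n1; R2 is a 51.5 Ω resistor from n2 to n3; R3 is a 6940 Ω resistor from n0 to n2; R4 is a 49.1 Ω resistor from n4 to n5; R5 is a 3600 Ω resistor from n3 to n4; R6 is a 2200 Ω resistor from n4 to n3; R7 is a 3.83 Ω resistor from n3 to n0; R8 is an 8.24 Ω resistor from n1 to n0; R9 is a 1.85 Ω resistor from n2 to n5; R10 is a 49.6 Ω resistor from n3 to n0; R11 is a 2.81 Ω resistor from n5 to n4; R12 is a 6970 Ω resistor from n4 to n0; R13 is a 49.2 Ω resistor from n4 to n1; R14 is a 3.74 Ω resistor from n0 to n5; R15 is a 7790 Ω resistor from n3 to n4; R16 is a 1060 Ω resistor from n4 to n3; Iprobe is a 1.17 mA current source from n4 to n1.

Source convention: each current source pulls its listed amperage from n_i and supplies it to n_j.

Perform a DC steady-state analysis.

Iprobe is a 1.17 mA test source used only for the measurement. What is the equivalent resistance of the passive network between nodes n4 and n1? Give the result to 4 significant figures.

Element admittances at DC:
  Y(R1) = 0.5882 S between n0,n1
  Y(R2) = 0.01942 S between n2,n3
  Y(R3) = 0.0001441 S between n0,n2
  Y(R4) = 0.02037 S between n4,n5
  Y(R5) = 0.0002778 S between n3,n4
  Y(R6) = 0.0004545 S between n4,n3
  Y(R7) = 0.2611 S between n3,n0
  Y(R8) = 0.1214 S between n1,n0
  Y(R9) = 0.5405 S between n2,n5
  Y(R10) = 0.02016 S between n3,n0
  Y(R11) = 0.3559 S between n5,n4
  Y(R12) = 0.0001435 S between n4,n0
  Y(R13) = 0.02033 S between n4,n1
  Y(R14) = 0.2674 S between n0,n5
  Y(R15) = 0.0001284 S between n3,n4
  Y(R16) = 0.0009434 S between n4,n3
  Iprobe: injects 0.00117 A into n1 (from n4)
Assemble and solve the 5×5 MNA system:
  V(n1)=0.001431  V(n2)=-0.003408  V(n3)=-0.0002557  V(n4)=-0.006190  V(n5)=-0.003522

R_eq = 6.513 Ω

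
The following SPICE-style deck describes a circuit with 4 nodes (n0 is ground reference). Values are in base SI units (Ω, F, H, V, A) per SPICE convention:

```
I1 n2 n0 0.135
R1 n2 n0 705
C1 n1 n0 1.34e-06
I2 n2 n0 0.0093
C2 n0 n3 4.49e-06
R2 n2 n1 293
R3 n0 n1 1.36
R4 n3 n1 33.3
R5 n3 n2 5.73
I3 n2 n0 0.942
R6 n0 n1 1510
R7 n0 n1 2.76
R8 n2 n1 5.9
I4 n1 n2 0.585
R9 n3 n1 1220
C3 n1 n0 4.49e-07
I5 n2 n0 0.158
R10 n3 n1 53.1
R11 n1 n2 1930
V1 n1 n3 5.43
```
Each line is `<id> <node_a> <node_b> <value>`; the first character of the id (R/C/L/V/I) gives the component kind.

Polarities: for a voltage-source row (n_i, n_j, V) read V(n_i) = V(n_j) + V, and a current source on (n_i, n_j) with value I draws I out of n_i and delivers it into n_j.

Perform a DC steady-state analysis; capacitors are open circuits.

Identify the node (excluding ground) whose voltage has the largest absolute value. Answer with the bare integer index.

Apply KCL at each of the 3 non-ground nodes and solve the resulting linear system.
Node n1: branches {C1, R2, R3, R4, R6, R7, R8, I4, R9, C3, R10, R11, V1} → V_1 = -1.126
Node n2: branches {I1, R1, I2, R2, R5, I3, R8, I4, I5, R11} → V_2 = -5.721
Node n3: branches {C2, R4, R5, R9, R10, V1} → V_3 = -6.556
Source currents: i(V1)=-0.4155

3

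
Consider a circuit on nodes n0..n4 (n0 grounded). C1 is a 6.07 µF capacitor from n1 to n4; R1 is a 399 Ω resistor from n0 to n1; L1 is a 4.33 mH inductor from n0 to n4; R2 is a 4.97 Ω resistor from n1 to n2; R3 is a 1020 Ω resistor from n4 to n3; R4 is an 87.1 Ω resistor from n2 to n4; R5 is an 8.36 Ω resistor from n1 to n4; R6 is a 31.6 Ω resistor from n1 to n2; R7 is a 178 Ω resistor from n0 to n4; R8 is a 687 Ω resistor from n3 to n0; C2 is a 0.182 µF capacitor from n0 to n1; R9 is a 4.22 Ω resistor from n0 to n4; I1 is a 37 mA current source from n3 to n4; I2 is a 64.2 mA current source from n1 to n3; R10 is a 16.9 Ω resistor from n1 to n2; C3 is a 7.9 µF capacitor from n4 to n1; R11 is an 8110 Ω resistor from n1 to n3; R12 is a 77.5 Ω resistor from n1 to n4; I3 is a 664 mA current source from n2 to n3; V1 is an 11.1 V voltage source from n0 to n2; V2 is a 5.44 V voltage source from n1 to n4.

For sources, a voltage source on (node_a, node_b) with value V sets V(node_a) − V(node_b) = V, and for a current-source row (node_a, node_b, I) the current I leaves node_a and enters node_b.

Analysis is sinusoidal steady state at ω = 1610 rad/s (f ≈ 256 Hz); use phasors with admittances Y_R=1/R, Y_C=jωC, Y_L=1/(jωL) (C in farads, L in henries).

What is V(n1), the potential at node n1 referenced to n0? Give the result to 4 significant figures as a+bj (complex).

-2.574-2.092j V

MNA unknowns: 4 node voltages V₁..V_4 plus 2 source currents (V1, V2)
C1: Y=0.000+0.009773j on G[1,4]
R1: Y=0.002506+0.000j on G[0,1]
L1: Y=0.000-0.1434j on G[0,4]
R2: Y=0.2012+0.000j on G[1,2]
R3: Y=0.0009804+0.000j on G[4,3]
R4: Y=0.01148+0.000j on G[2,4]
R5: Y=0.1196+0.000j on G[1,4]
R6: Y=0.03165+0.000j on G[1,2]
R7: Y=0.005618+0.000j on G[0,4]
R8: Y=0.001456+0.000j on G[3,0]
C2: Y=0.000+0.0002930j on G[0,1]
R9: Y=0.2370+0.000j on G[0,4]
I1: z[3]−=0.037, z[4]+=0.037
I2: z[1]−=0.0642, z[3]+=0.0642
R10: Y=0.05917+0.000j on G[1,2]
C3: Y=0.000+0.01272j on G[4,1]
R11: Y=0.0001233+0.000j on G[1,3]
R12: Y=0.01290+0.000j on G[1,4]
I3: z[2]−=0.664, z[3]+=0.664
V1: row V0−V2=11.1, i_V1 at 0,2
V2: row V1−V4=5.44, i_V2 at 1,4
solve → V1=-2.574-2.092j, V2=-11.10+0.000j, V3=266.9-0.9020j, V4=-8.014-2.092j
aux → i_V1=-1.861+0.6348j, i_V2=-3.236+0.4946j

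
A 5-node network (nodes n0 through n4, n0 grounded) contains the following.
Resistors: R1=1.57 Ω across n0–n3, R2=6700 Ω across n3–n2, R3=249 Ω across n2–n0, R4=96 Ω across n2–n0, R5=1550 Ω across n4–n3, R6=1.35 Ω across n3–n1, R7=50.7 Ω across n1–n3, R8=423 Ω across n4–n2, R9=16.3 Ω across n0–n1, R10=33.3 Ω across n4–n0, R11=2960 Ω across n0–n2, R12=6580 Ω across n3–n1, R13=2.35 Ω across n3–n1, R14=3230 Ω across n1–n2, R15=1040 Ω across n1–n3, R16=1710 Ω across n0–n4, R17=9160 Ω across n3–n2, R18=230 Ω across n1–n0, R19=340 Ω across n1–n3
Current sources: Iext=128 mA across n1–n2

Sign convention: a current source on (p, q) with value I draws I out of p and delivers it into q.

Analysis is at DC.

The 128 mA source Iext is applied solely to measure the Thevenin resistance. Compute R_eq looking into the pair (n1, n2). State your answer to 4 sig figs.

Apply KCL at each of the 4 non-ground nodes and solve the resulting linear system.
Node n1: branches {R6, R7, R9, R12, R13, R14, R15, R18, R19, Iext} → V_1 = -0.2583
Node n2: branches {R2, R3, R4, R8, R11, R14, R17, Iext} → V_2 = 7.292
Node n3: branches {R1, R2, R5, R6, R7, R12, R13, R15, R17, R19} → V_3 = -0.1669
Node n4: branches {R5, R8, R10, R16} → V_4 = 0.5095

R_eq = 58.98 Ω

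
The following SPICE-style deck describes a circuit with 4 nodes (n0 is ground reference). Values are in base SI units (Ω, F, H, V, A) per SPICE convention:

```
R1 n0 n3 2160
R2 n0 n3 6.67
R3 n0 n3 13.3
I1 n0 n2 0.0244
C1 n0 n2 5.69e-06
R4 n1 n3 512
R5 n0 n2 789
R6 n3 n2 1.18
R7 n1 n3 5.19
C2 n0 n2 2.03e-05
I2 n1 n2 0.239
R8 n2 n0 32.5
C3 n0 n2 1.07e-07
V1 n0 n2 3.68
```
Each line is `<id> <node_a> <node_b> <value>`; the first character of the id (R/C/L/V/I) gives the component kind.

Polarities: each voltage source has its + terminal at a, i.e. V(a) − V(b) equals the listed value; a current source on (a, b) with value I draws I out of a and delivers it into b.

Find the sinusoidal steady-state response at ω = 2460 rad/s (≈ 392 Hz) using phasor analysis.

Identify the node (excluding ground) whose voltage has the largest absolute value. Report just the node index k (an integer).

1

Element admittances at ω=2460 rad/s:
  Y(R1) = 0.0004630+0.000j S between n0,n3
  Y(R2) = 0.1499+0.000j S between n0,n3
  Y(R3) = 0.07519+0.000j S between n0,n3
  I1: injects 0.0244 A into n2 (from n0)
  Y(C1) = 0.000+0.01400j S between n0,n2
  Y(R4) = 0.001953+0.000j S between n1,n3
  Y(R5) = 0.001267+0.000j S between n0,n2
  Y(R6) = 0.8475+0.000j S between n3,n2
  Y(R7) = 0.1927+0.000j S between n1,n3
  Y(C2) = 0.000+0.04994j S between n0,n2
  I2: injects 0.239 A into n2 (from n1)
  Y(R8) = 0.03077+0.000j S between n2,n0
  Y(C3) = 0.000+0.0002632j S between n0,n2
  V1: constraint V(n0)−V(n2) = 3.68
Assemble and solve the 4×4 MNA system:
  V(n1)=-4.357+0.000j  V(n2)=-3.680+0.000j  V(n3)=-3.129+0.000j
  i(V1)=-0.8481-0.2363j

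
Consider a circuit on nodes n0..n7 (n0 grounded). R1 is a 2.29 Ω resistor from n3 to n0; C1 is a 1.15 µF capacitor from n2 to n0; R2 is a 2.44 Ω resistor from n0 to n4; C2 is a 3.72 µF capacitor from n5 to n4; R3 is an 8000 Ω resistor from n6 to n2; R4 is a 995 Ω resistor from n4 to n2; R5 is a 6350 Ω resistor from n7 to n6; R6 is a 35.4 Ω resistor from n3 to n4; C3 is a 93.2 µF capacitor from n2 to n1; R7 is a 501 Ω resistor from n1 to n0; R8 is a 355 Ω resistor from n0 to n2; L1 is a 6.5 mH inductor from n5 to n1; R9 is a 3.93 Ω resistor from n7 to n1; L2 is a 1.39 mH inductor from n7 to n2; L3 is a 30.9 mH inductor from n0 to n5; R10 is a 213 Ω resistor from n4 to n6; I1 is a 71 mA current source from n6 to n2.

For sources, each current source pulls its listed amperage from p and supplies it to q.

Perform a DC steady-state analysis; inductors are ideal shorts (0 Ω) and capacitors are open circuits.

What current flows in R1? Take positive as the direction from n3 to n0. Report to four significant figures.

Element admittances at DC:
  Y(R1) = 0.4367 S between n3,n0
  Y(C1) = 0.000 S between n2,n0
  Y(R2) = 0.4098 S between n0,n4
  Y(C2) = 0.000 S between n5,n4
  Y(R3) = 0.0001250 S between n6,n2
  Y(R4) = 0.001005 S between n4,n2
  Y(R5) = 0.0001575 S between n7,n6
  Y(R6) = 0.02825 S between n3,n4
  Y(C3) = 0.000 S between n2,n1
  Y(R7) = 0.001996 S between n1,n0
  Y(R8) = 0.002817 S between n0,n2
  L1: short n5↔n1 (DC inductor)
  Y(R9) = 0.2545 S between n7,n1
  L2: short n7↔n2 (DC inductor)
  L3: short n0↔n5 (DC inductor)
  Y(R10) = 0.004695 S between n4,n6
  I1: injects 0.071 A into n2 (from n6)
Assemble and solve the 10×10 MNA system:
  V(n1)=0.000  V(n2)=0.2583  V(n3)=-0.009252  V(n4)=-0.1523  V(n5)=0.000  V(n6)=-14.39  V(n7)=0.2583
  i(L1)=-0.06572  i(L2)=-0.06803  i(L3)=-0.06572

-0.004040 A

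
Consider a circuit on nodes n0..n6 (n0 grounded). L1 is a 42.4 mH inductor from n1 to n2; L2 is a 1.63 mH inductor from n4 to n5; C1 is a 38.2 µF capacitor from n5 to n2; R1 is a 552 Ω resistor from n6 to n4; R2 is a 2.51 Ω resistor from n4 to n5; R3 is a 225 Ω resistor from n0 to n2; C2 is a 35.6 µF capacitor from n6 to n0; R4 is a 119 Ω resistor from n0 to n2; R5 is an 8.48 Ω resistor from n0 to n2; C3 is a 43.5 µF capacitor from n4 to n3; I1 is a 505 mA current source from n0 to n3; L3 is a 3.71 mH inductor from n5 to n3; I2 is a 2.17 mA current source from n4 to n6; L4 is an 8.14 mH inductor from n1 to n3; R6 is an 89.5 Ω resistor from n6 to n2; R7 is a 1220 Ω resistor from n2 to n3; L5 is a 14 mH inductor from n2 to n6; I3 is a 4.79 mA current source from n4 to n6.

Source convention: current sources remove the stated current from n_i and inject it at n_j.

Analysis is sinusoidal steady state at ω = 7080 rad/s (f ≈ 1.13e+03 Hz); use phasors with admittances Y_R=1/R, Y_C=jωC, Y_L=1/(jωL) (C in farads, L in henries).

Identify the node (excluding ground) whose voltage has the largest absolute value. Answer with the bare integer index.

3

Element admittances at ω=7080 rad/s:
  Y(L1) = 0.000-0.003331j S between n1,n2
  Y(L2) = 0.000-0.08665j S between n4,n5
  Y(C1) = 0.000+0.2705j S between n5,n2
  Y(R1) = 0.001812+0.000j S between n6,n4
  Y(R2) = 0.3984+0.000j S between n4,n5
  Y(R3) = 0.004444+0.000j S between n0,n2
  Y(C2) = 0.000+0.2520j S between n6,n0
  Y(R4) = 0.008403+0.000j S between n0,n2
  Y(R5) = 0.1179+0.000j S between n0,n2
  Y(C3) = 0.000+0.3080j S between n4,n3
  I1: injects 0.505 A into n3 (from n0)
  Y(L3) = 0.000-0.03807j S between n5,n3
  I2: injects 0.00217 A into n6 (from n4)
  Y(L4) = 0.000-0.01735j S between n1,n3
  Y(R6) = 0.01117+0.000j S between n6,n2
  Y(R7) = 0.0008197+0.000j S between n2,n3
  Y(L5) = 0.000-0.01009j S between n2,n6
  I3: injects 0.00479 A into n6 (from n4)
Assemble and solve the 6×6 MNA system:
  V(n1)=4.680-2.468j  V(n2)=3.403+0.2437j  V(n3)=4.925-2.988j  V(n4)=4.719-1.151j  V(n5)=3.434-1.594j  V(n6)=-0.1265-0.2382j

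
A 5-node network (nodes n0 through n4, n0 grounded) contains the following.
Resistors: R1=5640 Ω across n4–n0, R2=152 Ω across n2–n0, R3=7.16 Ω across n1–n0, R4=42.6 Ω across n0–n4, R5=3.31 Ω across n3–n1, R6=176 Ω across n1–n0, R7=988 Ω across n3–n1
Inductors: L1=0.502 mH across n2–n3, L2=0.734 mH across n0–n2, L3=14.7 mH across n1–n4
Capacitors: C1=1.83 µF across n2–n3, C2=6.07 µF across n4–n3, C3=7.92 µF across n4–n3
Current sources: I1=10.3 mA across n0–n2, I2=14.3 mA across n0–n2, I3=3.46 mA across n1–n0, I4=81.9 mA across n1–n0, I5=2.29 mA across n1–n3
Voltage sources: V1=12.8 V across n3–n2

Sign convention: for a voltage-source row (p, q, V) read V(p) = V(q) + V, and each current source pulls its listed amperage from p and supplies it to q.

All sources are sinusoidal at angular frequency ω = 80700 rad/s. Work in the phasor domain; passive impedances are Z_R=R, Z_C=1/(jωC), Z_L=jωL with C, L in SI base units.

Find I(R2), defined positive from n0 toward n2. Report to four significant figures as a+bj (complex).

Apply KCL at each of the 4 non-ground nodes and solve the resulting linear system.
Node n1: branches {R3, R5, L3, I3, R6, R7, I4, I5} → V_1 = 0.2154-1.085j
Node n2: branches {L1, C1, R2, L2, I1, I2, V1} → V_2 = -12.19-1.603j
Node n3: branches {L1, C1, C2, C3, R5, R7, I5, V1} → V_3 = 0.6092-1.603j
Node n4: branches {R1, C2, C3, R4, L3} → V_4 = 0.6429-1.590j
Source currents: i(V1)=-0.1319-1.379j

0.08020+0.01055j A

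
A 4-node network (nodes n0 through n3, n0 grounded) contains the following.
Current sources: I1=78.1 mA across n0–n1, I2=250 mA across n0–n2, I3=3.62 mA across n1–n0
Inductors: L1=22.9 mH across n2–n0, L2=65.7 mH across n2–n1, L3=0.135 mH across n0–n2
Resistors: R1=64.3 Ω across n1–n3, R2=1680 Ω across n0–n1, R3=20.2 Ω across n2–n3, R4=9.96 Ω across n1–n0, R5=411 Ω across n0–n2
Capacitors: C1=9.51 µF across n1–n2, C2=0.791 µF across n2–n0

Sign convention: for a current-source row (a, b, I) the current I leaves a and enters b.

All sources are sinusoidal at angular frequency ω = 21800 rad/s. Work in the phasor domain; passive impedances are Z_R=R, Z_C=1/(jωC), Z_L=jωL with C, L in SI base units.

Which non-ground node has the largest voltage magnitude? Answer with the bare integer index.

Element admittances at ω=21800 rad/s:
  I1: injects 0.0781 A into n1 (from n0)
  Y(L1) = 0.000-0.002003j S between n2,n0
  Y(L2) = 0.000-0.0006982j S between n2,n1
  Y(R1) = 0.01555+0.000j S between n1,n3
  Y(R2) = 0.0005952+0.000j S between n0,n1
  Y(R3) = 0.04950+0.000j S between n2,n3
  Y(C1) = 0.000+0.2073j S between n1,n2
  Y(R4) = 0.1004+0.000j S between n1,n0
  Y(R5) = 0.002433+0.000j S between n0,n2
  I2: injects 0.25 A into n2 (from n0)
  Y(C2) = 0.000+0.01724j S between n2,n0
  Y(L3) = 0.000-0.3398j S between n0,n2
  I3: injects 0.00362 A into n0 (from n1)
Assemble and solve the 3×3 MNA system:
  V(n1)=-0.07673+0.6085j  V(n2)=0.1970+1.022j  V(n3)=0.1316+0.9233j

2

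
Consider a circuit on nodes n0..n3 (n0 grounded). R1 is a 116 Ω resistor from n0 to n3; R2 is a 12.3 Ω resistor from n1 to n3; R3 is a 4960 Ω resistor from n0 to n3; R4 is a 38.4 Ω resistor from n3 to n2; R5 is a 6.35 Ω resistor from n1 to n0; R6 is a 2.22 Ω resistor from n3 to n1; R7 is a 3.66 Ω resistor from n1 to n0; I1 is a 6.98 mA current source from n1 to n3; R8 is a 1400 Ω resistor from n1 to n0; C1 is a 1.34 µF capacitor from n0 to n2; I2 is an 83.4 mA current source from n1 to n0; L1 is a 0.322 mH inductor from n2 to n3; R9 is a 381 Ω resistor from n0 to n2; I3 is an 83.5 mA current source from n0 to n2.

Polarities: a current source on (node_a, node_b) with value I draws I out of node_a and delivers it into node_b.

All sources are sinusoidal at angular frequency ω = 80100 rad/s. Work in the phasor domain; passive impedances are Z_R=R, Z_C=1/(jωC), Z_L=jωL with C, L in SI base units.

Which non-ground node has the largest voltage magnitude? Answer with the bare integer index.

Element admittances at ω=80100 rad/s:
  Y(R1) = 0.008621+0.000j S between n0,n3
  Y(R2) = 0.08130+0.000j S between n1,n3
  Y(R3) = 0.0002016+0.000j S between n0,n3
  Y(R4) = 0.02604+0.000j S between n3,n2
  Y(R5) = 0.1575+0.000j S between n1,n0
  Y(R6) = 0.4505+0.000j S between n3,n1
  Y(R7) = 0.2732+0.000j S between n1,n0
  I1: injects 0.00698 A into n3 (from n1)
  Y(R8) = 0.0007143+0.000j S between n1,n0
  Y(C1) = 0.000+0.1073j S between n0,n2
  I2: injects 0.0834 A into n0 (from n1)
  Y(L1) = 0.000-0.03877j S between n2,n3
  Y(R9) = 0.002625+0.000j S between n0,n2
  I3: injects 0.0835 A into n2 (from n0)
Assemble and solve the 3×3 MNA system:
  V(n1)=-0.2128-0.09513j  V(n2)=0.4177-0.8639j  V(n3)=-0.2156-0.1723j

2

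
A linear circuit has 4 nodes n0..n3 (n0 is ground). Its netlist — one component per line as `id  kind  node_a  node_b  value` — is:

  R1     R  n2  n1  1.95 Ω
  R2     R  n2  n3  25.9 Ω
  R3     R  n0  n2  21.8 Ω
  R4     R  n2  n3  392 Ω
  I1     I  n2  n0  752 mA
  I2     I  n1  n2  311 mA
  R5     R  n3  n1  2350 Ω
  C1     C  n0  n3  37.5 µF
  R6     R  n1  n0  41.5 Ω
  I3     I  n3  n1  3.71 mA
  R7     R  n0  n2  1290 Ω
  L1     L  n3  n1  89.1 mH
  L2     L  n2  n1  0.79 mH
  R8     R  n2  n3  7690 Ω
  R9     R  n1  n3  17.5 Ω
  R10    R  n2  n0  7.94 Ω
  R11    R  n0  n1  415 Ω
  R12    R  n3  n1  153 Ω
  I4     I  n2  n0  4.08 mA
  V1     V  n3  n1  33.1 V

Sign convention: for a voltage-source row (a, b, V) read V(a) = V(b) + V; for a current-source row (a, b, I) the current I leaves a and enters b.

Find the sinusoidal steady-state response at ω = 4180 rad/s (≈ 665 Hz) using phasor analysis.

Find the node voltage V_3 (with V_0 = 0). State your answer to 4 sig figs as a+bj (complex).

13.95-15.49j V

MNA unknowns: 3 node voltages V₁..V_3 plus 1 source current (V1)
R1: Y=0.5128+0.000j on G[2,1]
R2: Y=0.03861+0.000j on G[2,3]
R3: Y=0.04587+0.000j on G[0,2]
R4: Y=0.002551+0.000j on G[2,3]
I1: z[2]−=0.752, z[0]+=0.752
I2: z[1]−=0.311, z[2]+=0.311
R5: Y=0.0004255+0.000j on G[3,1]
C1: Y=0.000+0.1567j on G[0,3]
R6: Y=0.02410+0.000j on G[1,0]
I3: z[3]−=0.00371, z[1]+=0.00371
R7: Y=0.0007752+0.000j on G[0,2]
L1: Y=0.000-0.002685j on G[3,1]
L2: Y=0.000-0.3028j on G[2,1]
R8: Y=0.0001300+0.000j on G[2,3]
R9: Y=0.05714+0.000j on G[1,3]
R10: Y=0.1259+0.000j on G[2,0]
R11: Y=0.002410+0.000j on G[0,1]
R12: Y=0.006536+0.000j on G[3,1]
I4: z[2]−=0.00408, z[0]+=0.00408
V1: row V3−V1=33.1, i_V1 at 3,1
solve → V1=-19.15-15.49j, V2=-15.50-10.29j, V3=13.95-15.49j
aux → i_V1=-5.769-1.882j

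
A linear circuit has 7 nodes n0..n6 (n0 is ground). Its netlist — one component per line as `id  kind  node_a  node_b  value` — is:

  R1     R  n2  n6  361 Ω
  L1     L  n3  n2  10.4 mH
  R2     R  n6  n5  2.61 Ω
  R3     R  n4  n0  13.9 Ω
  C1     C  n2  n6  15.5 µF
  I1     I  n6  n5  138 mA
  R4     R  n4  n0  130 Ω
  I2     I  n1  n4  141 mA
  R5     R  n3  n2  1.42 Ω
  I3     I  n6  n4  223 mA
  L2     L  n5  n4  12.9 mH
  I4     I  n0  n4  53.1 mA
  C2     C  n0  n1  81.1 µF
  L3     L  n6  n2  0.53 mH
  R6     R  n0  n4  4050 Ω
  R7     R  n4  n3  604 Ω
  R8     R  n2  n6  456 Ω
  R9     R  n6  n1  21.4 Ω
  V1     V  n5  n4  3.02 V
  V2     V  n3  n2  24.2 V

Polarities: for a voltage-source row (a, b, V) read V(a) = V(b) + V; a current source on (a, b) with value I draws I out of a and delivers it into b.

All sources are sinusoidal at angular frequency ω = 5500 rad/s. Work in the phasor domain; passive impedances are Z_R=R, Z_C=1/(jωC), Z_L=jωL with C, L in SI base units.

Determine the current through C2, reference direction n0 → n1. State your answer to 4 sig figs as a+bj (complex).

Element admittances at ω=5500 rad/s:
  Y(R1) = 0.002770+0.000j S between n2,n6
  Y(L1) = 0.000-0.01748j S between n3,n2
  Y(R2) = 0.3831+0.000j S between n6,n5
  Y(R3) = 0.07194+0.000j S between n4,n0
  Y(C1) = 0.000+0.08525j S between n2,n6
  I1: injects 0.138 A into n5 (from n6)
  Y(R4) = 0.007692+0.000j S between n4,n0
  I2: injects 0.141 A into n4 (from n1)
  Y(R5) = 0.7042+0.000j S between n3,n2
  I3: injects 0.223 A into n4 (from n6)
  Y(L2) = 0.000-0.01409j S between n5,n4
  I4: injects 0.0531 A into n4 (from n0)
  Y(C2) = 0.000+0.4461j S between n0,n1
  Y(L3) = 0.000-0.3431j S between n6,n2
  Y(R6) = 0.0002469+0.000j S between n0,n4
  Y(R7) = 0.001656+0.000j S between n4,n3
  Y(R8) = 0.002193+0.000j S between n2,n6
  Y(R9) = 0.04673+0.000j S between n6,n1
  V1: constraint V(n5)−V(n4) = 3.02
  V2: constraint V(n3)−V(n2) = 24.2
Assemble and solve the 8×8 MNA system:
  V(n1)=-0.002789+0.04614j  V(n2)=2.570-0.1464j  V(n3)=26.77-0.1464j  V(n4)=0.9224+0.01557j  V(n5)=3.942+0.01557j  V(n6)=2.574+0.01952j
  i(V1)=-0.3862+0.04408j  i(V2)=-17.09+0.4233j

0.02058+0.001244j A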